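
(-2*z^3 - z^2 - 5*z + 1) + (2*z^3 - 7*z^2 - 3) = -8*z^2 - 5*z - 2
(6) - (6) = 0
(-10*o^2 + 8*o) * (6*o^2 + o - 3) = -60*o^4 + 38*o^3 + 38*o^2 - 24*o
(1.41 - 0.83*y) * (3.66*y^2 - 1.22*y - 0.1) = -3.0378*y^3 + 6.1732*y^2 - 1.6372*y - 0.141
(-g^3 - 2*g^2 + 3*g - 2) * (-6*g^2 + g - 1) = 6*g^5 + 11*g^4 - 19*g^3 + 17*g^2 - 5*g + 2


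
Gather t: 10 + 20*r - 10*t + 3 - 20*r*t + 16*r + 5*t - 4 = 36*r + t*(-20*r - 5) + 9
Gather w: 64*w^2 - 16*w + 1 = 64*w^2 - 16*w + 1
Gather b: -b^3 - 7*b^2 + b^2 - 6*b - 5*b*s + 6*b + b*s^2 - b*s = -b^3 - 6*b^2 + b*(s^2 - 6*s)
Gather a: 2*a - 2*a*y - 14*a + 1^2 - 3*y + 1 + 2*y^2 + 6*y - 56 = a*(-2*y - 12) + 2*y^2 + 3*y - 54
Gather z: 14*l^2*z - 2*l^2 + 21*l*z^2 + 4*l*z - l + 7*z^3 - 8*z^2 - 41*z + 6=-2*l^2 - l + 7*z^3 + z^2*(21*l - 8) + z*(14*l^2 + 4*l - 41) + 6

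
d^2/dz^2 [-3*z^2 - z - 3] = -6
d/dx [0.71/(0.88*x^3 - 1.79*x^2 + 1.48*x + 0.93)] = (-1.8744*x^2 + 2.5418*x - 1.0508)/(0.88*x^3 - 1.79*x^2 + 1.48*x + 0.93)^2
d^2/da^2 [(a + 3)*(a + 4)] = 2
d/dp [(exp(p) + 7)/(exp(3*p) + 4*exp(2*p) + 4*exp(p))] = (-2*exp(2*p) - 21*exp(p) - 14)*exp(-p)/(exp(3*p) + 6*exp(2*p) + 12*exp(p) + 8)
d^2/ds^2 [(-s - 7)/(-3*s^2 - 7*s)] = 2*(9*s^3 + 189*s^2 + 441*s + 343)/(s^3*(27*s^3 + 189*s^2 + 441*s + 343))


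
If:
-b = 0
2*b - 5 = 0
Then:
No Solution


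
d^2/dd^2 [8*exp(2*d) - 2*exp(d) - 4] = (32*exp(d) - 2)*exp(d)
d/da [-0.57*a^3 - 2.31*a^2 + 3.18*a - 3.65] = -1.71*a^2 - 4.62*a + 3.18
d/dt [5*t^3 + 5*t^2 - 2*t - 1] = 15*t^2 + 10*t - 2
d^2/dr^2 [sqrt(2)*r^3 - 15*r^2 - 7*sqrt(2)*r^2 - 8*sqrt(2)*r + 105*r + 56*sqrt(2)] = 6*sqrt(2)*r - 30 - 14*sqrt(2)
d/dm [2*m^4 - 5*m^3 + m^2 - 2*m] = 8*m^3 - 15*m^2 + 2*m - 2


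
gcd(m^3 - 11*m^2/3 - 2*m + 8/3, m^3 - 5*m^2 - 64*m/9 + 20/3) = m - 2/3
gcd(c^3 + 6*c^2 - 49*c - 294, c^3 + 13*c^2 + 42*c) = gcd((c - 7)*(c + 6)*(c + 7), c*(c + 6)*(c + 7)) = c^2 + 13*c + 42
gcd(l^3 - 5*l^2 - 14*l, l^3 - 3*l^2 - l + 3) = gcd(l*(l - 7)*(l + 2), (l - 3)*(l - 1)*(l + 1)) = 1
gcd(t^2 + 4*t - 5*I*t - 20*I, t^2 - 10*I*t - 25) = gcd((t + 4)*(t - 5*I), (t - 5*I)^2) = t - 5*I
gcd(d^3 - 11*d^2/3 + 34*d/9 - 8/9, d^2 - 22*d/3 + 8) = d - 4/3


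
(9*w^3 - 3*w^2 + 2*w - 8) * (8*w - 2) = 72*w^4 - 42*w^3 + 22*w^2 - 68*w + 16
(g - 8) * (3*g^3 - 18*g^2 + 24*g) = 3*g^4 - 42*g^3 + 168*g^2 - 192*g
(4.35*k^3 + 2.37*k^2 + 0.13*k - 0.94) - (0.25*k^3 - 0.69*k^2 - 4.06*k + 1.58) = 4.1*k^3 + 3.06*k^2 + 4.19*k - 2.52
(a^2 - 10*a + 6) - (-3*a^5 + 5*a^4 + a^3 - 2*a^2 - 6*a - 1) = 3*a^5 - 5*a^4 - a^3 + 3*a^2 - 4*a + 7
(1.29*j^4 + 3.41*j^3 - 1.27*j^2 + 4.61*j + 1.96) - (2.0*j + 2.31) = 1.29*j^4 + 3.41*j^3 - 1.27*j^2 + 2.61*j - 0.35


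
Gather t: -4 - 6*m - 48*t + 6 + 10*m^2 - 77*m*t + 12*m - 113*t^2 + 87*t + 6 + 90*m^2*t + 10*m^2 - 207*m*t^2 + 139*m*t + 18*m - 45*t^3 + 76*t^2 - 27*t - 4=20*m^2 + 24*m - 45*t^3 + t^2*(-207*m - 37) + t*(90*m^2 + 62*m + 12) + 4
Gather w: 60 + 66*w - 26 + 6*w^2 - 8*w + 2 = 6*w^2 + 58*w + 36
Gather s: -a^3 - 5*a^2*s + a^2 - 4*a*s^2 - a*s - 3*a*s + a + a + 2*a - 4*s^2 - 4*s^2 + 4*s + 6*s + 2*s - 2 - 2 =-a^3 + a^2 + 4*a + s^2*(-4*a - 8) + s*(-5*a^2 - 4*a + 12) - 4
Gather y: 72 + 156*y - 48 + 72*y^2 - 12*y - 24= 72*y^2 + 144*y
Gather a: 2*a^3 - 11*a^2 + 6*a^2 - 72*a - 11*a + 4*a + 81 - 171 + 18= 2*a^3 - 5*a^2 - 79*a - 72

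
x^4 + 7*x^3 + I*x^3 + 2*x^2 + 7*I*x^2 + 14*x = x*(x + 7)*(x - I)*(x + 2*I)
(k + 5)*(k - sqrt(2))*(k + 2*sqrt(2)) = k^3 + sqrt(2)*k^2 + 5*k^2 - 4*k + 5*sqrt(2)*k - 20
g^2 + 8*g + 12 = (g + 2)*(g + 6)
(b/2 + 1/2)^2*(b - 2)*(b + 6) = b^4/4 + 3*b^3/2 - 3*b^2/4 - 5*b - 3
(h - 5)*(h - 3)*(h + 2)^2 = h^4 - 4*h^3 - 13*h^2 + 28*h + 60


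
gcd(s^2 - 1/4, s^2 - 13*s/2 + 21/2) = 1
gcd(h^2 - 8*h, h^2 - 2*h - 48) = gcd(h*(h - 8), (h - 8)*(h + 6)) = h - 8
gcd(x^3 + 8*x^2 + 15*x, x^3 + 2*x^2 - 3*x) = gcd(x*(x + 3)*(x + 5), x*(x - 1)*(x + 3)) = x^2 + 3*x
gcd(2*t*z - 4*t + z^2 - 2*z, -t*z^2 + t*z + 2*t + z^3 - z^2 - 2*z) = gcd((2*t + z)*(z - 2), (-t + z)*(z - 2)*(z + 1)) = z - 2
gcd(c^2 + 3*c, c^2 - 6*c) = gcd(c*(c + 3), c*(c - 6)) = c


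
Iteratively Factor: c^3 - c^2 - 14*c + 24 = (c - 3)*(c^2 + 2*c - 8) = (c - 3)*(c - 2)*(c + 4)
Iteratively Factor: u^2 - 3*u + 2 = (u - 1)*(u - 2)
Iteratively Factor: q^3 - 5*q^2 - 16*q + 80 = (q - 4)*(q^2 - q - 20) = (q - 5)*(q - 4)*(q + 4)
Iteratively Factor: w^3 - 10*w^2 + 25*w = (w - 5)*(w^2 - 5*w) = (w - 5)^2*(w)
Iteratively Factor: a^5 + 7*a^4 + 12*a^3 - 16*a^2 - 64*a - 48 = (a - 2)*(a^4 + 9*a^3 + 30*a^2 + 44*a + 24) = (a - 2)*(a + 2)*(a^3 + 7*a^2 + 16*a + 12) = (a - 2)*(a + 2)^2*(a^2 + 5*a + 6) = (a - 2)*(a + 2)^2*(a + 3)*(a + 2)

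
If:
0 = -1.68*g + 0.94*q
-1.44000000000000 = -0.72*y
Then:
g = 0.55952380952381*q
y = 2.00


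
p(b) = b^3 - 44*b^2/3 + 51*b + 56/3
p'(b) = 3*b^2 - 88*b/3 + 51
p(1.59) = 66.70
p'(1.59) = 11.94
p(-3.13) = -315.32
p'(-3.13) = 172.20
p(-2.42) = -204.82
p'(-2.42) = 139.56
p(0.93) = 54.22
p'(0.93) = 26.31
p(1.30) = 62.38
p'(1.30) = 17.94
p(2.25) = 70.56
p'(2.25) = 0.19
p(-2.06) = -157.37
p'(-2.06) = 124.16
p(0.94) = 54.48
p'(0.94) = 26.08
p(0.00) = 18.67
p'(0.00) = 51.00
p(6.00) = 12.67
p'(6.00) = -17.00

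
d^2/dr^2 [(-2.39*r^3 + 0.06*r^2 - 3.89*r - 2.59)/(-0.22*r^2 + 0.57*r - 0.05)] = (1.11022302462516e-16*r^5 + 8.88178419700125e-16*r^4 + 1.861946*r^3 + 0.347406*r^2 - 2.169606*r + 1.847432)/(0.010648*r^6 - 0.082764*r^5 + 0.221694*r^4 - 0.222813*r^3 + 0.050385*r^2 - 0.004275*r + 0.000125)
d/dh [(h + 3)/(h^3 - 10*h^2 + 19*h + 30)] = (h^3 - 10*h^2 + 19*h - (h + 3)*(3*h^2 - 20*h + 19) + 30)/(h^3 - 10*h^2 + 19*h + 30)^2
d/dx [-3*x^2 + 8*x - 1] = 8 - 6*x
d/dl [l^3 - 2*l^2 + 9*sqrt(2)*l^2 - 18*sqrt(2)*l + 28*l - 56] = 3*l^2 - 4*l + 18*sqrt(2)*l - 18*sqrt(2) + 28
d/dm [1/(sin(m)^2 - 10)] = -4*sin(2*m)/(cos(2*m) + 19)^2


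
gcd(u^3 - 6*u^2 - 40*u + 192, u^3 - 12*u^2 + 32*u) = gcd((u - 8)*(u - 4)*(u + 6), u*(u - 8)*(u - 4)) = u^2 - 12*u + 32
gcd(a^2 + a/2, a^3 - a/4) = a^2 + a/2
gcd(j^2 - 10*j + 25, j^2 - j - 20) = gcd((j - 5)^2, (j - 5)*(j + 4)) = j - 5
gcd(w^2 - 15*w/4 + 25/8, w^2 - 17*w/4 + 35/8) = w - 5/2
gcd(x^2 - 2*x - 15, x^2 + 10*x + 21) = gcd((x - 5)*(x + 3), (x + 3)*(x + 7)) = x + 3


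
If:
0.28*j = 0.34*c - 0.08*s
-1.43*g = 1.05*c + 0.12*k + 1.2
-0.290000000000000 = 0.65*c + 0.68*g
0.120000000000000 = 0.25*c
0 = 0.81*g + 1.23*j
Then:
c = 0.48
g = -0.89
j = 0.58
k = -3.65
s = -0.00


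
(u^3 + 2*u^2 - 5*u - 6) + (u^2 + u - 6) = u^3 + 3*u^2 - 4*u - 12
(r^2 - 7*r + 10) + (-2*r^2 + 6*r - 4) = -r^2 - r + 6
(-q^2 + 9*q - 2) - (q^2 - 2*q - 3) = -2*q^2 + 11*q + 1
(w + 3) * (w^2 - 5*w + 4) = w^3 - 2*w^2 - 11*w + 12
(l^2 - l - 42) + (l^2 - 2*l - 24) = 2*l^2 - 3*l - 66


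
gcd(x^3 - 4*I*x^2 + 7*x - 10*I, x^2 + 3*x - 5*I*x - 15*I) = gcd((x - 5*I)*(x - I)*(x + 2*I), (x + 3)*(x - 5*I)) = x - 5*I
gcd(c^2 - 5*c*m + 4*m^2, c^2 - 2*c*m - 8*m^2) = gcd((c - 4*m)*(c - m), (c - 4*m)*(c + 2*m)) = c - 4*m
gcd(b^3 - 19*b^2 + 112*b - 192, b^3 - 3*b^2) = b - 3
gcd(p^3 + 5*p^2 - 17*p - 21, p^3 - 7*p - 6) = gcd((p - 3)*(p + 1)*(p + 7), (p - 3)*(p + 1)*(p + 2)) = p^2 - 2*p - 3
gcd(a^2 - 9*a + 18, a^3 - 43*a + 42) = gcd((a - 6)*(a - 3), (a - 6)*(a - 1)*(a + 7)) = a - 6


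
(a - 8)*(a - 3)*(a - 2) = a^3 - 13*a^2 + 46*a - 48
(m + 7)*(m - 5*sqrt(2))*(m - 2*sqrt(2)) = m^3 - 7*sqrt(2)*m^2 + 7*m^2 - 49*sqrt(2)*m + 20*m + 140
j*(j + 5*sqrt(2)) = j^2 + 5*sqrt(2)*j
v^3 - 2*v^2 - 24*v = v*(v - 6)*(v + 4)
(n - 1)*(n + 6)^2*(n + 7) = n^4 + 18*n^3 + 101*n^2 + 132*n - 252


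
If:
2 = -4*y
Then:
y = -1/2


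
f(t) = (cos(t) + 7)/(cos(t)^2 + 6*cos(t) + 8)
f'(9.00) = 0.80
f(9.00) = 1.81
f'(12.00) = -0.13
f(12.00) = 0.57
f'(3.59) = -0.83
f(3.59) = 1.79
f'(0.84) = 0.21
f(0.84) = 0.62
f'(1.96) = 0.77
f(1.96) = 1.13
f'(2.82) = 0.66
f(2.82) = 1.89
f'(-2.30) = -0.95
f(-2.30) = 1.42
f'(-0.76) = -0.19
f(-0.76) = 0.60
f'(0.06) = 0.01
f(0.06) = 0.53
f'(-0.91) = -0.23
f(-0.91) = 0.63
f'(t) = (2*sin(t)*cos(t) + 6*sin(t))*(cos(t) + 7)/(cos(t)^2 + 6*cos(t) + 8)^2 - sin(t)/(cos(t)^2 + 6*cos(t) + 8)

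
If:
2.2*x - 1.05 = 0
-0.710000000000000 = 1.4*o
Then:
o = -0.51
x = 0.48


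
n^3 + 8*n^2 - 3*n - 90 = (n - 3)*(n + 5)*(n + 6)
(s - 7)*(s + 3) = s^2 - 4*s - 21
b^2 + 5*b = b*(b + 5)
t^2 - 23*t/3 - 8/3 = (t - 8)*(t + 1/3)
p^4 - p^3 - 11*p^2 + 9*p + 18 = (p - 3)*(p - 2)*(p + 1)*(p + 3)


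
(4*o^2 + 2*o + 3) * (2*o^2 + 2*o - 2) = 8*o^4 + 12*o^3 + 2*o^2 + 2*o - 6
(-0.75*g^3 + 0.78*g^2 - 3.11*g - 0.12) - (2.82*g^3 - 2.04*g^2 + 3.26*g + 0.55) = -3.57*g^3 + 2.82*g^2 - 6.37*g - 0.67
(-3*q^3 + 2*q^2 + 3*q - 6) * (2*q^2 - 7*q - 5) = -6*q^5 + 25*q^4 + 7*q^3 - 43*q^2 + 27*q + 30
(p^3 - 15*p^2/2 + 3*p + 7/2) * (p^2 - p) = p^5 - 17*p^4/2 + 21*p^3/2 + p^2/2 - 7*p/2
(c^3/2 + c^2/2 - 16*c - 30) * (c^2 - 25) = c^5/2 + c^4/2 - 57*c^3/2 - 85*c^2/2 + 400*c + 750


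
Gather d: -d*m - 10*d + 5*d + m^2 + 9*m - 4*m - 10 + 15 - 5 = d*(-m - 5) + m^2 + 5*m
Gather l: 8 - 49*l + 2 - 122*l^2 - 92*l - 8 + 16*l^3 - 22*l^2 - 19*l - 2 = 16*l^3 - 144*l^2 - 160*l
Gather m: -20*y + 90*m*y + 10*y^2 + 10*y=90*m*y + 10*y^2 - 10*y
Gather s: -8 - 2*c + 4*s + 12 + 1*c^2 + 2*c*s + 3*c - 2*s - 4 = c^2 + c + s*(2*c + 2)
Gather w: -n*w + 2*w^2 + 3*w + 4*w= 2*w^2 + w*(7 - n)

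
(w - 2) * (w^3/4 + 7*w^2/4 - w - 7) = w^4/4 + 5*w^3/4 - 9*w^2/2 - 5*w + 14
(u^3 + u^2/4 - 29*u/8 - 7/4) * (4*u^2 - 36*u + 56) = 4*u^5 - 35*u^4 + 65*u^3/2 + 275*u^2/2 - 140*u - 98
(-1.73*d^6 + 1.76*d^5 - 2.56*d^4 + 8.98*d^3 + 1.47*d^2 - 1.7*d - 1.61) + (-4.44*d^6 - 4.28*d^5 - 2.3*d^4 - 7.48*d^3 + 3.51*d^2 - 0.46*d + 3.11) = -6.17*d^6 - 2.52*d^5 - 4.86*d^4 + 1.5*d^3 + 4.98*d^2 - 2.16*d + 1.5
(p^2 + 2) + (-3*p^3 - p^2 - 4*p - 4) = -3*p^3 - 4*p - 2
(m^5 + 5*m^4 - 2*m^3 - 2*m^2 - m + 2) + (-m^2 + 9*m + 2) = m^5 + 5*m^4 - 2*m^3 - 3*m^2 + 8*m + 4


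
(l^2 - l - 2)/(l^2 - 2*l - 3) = (l - 2)/(l - 3)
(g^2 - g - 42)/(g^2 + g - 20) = (g^2 - g - 42)/(g^2 + g - 20)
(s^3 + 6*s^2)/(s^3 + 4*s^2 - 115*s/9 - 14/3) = 9*s^2/(9*s^2 - 18*s - 7)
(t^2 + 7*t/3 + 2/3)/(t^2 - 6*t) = (3*t^2 + 7*t + 2)/(3*t*(t - 6))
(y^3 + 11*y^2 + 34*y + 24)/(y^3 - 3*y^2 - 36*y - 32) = (y + 6)/(y - 8)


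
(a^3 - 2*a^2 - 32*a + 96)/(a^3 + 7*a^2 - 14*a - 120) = (a - 4)/(a + 5)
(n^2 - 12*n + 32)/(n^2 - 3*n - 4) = (n - 8)/(n + 1)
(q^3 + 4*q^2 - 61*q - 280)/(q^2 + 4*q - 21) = (q^2 - 3*q - 40)/(q - 3)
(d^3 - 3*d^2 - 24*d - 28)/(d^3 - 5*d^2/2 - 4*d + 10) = 2*(d^2 - 5*d - 14)/(2*d^2 - 9*d + 10)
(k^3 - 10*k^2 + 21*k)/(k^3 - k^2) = (k^2 - 10*k + 21)/(k*(k - 1))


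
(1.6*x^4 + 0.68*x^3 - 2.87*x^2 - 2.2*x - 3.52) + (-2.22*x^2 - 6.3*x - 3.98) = 1.6*x^4 + 0.68*x^3 - 5.09*x^2 - 8.5*x - 7.5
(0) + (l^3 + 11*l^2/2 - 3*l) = l^3 + 11*l^2/2 - 3*l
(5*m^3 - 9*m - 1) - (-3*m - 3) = 5*m^3 - 6*m + 2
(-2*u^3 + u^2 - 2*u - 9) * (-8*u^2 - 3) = 16*u^5 - 8*u^4 + 22*u^3 + 69*u^2 + 6*u + 27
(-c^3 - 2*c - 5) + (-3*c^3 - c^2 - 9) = -4*c^3 - c^2 - 2*c - 14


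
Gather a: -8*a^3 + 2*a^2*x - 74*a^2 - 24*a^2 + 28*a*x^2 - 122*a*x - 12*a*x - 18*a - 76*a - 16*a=-8*a^3 + a^2*(2*x - 98) + a*(28*x^2 - 134*x - 110)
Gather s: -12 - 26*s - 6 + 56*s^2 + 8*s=56*s^2 - 18*s - 18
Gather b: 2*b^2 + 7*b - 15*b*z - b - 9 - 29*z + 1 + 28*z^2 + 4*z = 2*b^2 + b*(6 - 15*z) + 28*z^2 - 25*z - 8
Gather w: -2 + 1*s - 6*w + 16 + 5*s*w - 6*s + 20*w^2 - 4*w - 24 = -5*s + 20*w^2 + w*(5*s - 10) - 10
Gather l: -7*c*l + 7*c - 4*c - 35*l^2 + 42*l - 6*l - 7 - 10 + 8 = 3*c - 35*l^2 + l*(36 - 7*c) - 9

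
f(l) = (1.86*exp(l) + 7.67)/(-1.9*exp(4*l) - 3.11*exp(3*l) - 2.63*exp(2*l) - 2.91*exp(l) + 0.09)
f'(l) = (1.86*exp(l) + 7.67)*(7.6*exp(4*l) + 9.33*exp(3*l) + 5.26*exp(2*l) + 2.91*exp(l))/(-1.9*exp(4*l) - 3.11*exp(3*l) - 2.63*exp(2*l) - 2.91*exp(l) + 0.09)^2 + 1.86*exp(l)/(-1.9*exp(4*l) - 3.11*exp(3*l) - 2.63*exp(2*l) - 2.91*exp(l) + 0.09) = (10.602*exp(4*l) + 69.8612*exp(3*l) + 76.4529*exp(2*l) + 40.3442*exp(l) + 22.4871)*exp(l)/(3.61*exp(8*l) + 11.818*exp(7*l) + 19.6661*exp(6*l) + 27.4166*exp(5*l) + 24.6751*exp(4*l) + 14.7468*exp(3*l) + 7.9947*exp(2*l) - 0.5238*exp(l) + 0.0081)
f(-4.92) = 111.98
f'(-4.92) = 35.32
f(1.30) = -0.03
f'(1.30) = 0.08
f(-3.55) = 1853.80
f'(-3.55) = 39237.79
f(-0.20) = -1.39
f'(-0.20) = 2.80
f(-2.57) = -52.23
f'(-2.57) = 89.12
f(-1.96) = -20.79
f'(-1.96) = 28.92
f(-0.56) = -2.72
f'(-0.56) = 4.68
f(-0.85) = -4.36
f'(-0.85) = 6.75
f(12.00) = 0.00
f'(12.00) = 0.00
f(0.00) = -0.91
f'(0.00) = 2.01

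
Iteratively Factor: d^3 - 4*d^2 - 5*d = (d - 5)*(d^2 + d) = (d - 5)*(d + 1)*(d)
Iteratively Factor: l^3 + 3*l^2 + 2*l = (l + 2)*(l^2 + l) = l*(l + 2)*(l + 1)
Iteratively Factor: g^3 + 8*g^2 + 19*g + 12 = (g + 3)*(g^2 + 5*g + 4) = (g + 3)*(g + 4)*(g + 1)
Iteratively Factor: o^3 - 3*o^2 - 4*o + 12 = (o - 3)*(o^2 - 4) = (o - 3)*(o + 2)*(o - 2)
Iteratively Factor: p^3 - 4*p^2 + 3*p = (p)*(p^2 - 4*p + 3) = p*(p - 1)*(p - 3)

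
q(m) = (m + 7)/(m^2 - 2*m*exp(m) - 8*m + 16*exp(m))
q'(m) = (m + 7)*(2*m*exp(m) - 2*m - 14*exp(m) + 8)/(m^2 - 2*m*exp(m) - 8*m + 16*exp(m))^2 + 1/(m^2 - 2*m*exp(m) - 8*m + 16*exp(m))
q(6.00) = 0.01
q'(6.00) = -0.00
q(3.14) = 0.05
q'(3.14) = -0.04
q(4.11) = 0.02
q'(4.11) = -0.02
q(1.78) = 0.14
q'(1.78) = -0.11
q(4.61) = 0.02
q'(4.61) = -0.01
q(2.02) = 0.12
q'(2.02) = -0.09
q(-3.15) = 0.11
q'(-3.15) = 0.07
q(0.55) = 0.35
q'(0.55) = -0.20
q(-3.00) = 0.12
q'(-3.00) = 0.07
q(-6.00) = 0.01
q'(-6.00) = 0.01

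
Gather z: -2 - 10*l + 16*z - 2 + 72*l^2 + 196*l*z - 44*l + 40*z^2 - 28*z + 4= 72*l^2 - 54*l + 40*z^2 + z*(196*l - 12)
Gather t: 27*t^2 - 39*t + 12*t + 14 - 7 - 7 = 27*t^2 - 27*t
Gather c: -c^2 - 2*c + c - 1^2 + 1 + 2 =-c^2 - c + 2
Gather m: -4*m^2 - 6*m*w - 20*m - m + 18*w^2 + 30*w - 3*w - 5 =-4*m^2 + m*(-6*w - 21) + 18*w^2 + 27*w - 5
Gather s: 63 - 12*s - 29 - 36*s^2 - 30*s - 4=-36*s^2 - 42*s + 30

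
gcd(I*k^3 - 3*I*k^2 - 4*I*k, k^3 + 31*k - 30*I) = 1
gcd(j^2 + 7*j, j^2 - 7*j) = j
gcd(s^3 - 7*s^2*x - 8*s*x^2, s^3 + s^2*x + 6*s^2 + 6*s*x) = s^2 + s*x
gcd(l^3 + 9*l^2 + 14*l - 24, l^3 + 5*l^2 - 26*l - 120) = l^2 + 10*l + 24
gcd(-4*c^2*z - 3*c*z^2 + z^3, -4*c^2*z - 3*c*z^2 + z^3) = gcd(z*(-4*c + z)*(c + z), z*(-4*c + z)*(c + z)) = -4*c^2*z - 3*c*z^2 + z^3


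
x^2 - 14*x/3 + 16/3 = (x - 8/3)*(x - 2)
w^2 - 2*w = w*(w - 2)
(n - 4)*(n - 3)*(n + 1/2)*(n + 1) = n^4 - 11*n^3/2 + 2*n^2 + 29*n/2 + 6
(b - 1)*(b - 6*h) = b^2 - 6*b*h - b + 6*h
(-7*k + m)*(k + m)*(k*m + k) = -7*k^3*m - 7*k^3 - 6*k^2*m^2 - 6*k^2*m + k*m^3 + k*m^2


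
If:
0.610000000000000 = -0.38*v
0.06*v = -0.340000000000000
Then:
No Solution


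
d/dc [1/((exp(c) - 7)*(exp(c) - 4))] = (11 - 2*exp(c))*exp(c)/(exp(4*c) - 22*exp(3*c) + 177*exp(2*c) - 616*exp(c) + 784)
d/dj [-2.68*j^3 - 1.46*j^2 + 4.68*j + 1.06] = -8.04*j^2 - 2.92*j + 4.68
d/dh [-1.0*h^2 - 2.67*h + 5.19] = -2.0*h - 2.67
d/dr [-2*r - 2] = -2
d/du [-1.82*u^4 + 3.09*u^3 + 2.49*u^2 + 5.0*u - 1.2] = -7.28*u^3 + 9.27*u^2 + 4.98*u + 5.0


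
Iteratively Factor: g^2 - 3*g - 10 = (g - 5)*(g + 2)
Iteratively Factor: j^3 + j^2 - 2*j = (j)*(j^2 + j - 2) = j*(j + 2)*(j - 1)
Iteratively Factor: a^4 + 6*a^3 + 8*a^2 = (a + 2)*(a^3 + 4*a^2) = a*(a + 2)*(a^2 + 4*a) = a^2*(a + 2)*(a + 4)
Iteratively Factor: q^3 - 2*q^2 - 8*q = (q + 2)*(q^2 - 4*q) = q*(q + 2)*(q - 4)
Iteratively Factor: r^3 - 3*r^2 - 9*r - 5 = (r + 1)*(r^2 - 4*r - 5) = (r - 5)*(r + 1)*(r + 1)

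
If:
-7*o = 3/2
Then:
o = -3/14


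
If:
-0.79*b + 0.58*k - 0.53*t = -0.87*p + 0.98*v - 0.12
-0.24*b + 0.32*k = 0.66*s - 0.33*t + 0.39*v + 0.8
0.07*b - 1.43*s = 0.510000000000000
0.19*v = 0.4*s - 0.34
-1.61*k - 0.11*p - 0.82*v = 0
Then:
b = 9.70357142857143*v + 24.65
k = -1.71838024449841*v - 2.66680508187759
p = 17.6962926694768*v + 39.0323289256629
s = 0.475*v + 0.85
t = 10.8552691548383*v + 24.6375079581843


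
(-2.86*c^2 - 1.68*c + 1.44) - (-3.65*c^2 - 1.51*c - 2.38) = 0.79*c^2 - 0.17*c + 3.82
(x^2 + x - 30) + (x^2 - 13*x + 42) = 2*x^2 - 12*x + 12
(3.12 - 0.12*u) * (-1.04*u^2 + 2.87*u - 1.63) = 0.1248*u^3 - 3.5892*u^2 + 9.15*u - 5.0856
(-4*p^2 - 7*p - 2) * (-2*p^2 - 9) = 8*p^4 + 14*p^3 + 40*p^2 + 63*p + 18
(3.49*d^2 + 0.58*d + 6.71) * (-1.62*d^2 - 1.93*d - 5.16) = -5.6538*d^4 - 7.6753*d^3 - 29.998*d^2 - 15.9431*d - 34.6236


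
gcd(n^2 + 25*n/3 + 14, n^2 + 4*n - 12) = n + 6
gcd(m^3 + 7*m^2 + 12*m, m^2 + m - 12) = m + 4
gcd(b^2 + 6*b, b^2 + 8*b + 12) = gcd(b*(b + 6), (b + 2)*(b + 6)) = b + 6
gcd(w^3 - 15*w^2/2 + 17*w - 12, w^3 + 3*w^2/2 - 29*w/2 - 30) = w - 4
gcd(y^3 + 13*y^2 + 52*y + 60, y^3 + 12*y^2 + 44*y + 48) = y^2 + 8*y + 12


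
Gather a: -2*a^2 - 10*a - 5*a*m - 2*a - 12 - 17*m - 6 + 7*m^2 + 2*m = -2*a^2 + a*(-5*m - 12) + 7*m^2 - 15*m - 18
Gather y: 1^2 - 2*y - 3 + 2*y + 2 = 0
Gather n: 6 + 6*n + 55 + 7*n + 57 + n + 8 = 14*n + 126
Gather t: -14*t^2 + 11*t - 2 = -14*t^2 + 11*t - 2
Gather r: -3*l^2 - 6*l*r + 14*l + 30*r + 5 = -3*l^2 + 14*l + r*(30 - 6*l) + 5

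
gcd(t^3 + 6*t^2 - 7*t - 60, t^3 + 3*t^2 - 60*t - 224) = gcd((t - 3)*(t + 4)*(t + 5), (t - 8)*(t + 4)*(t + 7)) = t + 4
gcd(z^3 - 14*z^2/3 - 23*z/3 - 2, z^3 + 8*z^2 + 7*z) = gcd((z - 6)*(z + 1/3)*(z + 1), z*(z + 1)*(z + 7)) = z + 1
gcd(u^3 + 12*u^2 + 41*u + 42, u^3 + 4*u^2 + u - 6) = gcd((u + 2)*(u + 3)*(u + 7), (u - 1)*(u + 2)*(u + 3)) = u^2 + 5*u + 6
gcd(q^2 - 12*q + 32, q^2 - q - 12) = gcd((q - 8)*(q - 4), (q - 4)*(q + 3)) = q - 4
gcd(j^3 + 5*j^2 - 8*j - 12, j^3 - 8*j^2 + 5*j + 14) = j^2 - j - 2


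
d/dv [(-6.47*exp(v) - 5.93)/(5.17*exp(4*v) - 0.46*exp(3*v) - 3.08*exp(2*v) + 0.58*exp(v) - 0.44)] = (100.3497*exp(4*v) + 116.68*exp(3*v) - 28.111*exp(2*v) - 36.5288*exp(v) + 6.2862)*exp(v)/(26.7289*exp(8*v) - 4.7564*exp(7*v) - 31.6356*exp(6*v) + 8.8308*exp(5*v) + 4.4032*exp(4*v) - 3.168*exp(3*v) + 3.0468*exp(2*v) - 0.5104*exp(v) + 0.1936)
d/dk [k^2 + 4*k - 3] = 2*k + 4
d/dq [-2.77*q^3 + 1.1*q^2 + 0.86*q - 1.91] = -8.31*q^2 + 2.2*q + 0.86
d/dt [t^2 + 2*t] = 2*t + 2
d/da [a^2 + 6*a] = 2*a + 6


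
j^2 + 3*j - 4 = (j - 1)*(j + 4)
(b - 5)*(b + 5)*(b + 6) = b^3 + 6*b^2 - 25*b - 150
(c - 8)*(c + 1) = c^2 - 7*c - 8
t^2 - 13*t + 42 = (t - 7)*(t - 6)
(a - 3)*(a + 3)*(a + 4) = a^3 + 4*a^2 - 9*a - 36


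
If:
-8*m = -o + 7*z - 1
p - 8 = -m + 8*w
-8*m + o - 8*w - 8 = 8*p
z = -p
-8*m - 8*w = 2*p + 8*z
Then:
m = 123/149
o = 954/149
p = -17/149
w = -543/596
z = 17/149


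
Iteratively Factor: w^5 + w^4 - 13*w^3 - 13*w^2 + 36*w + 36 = (w + 2)*(w^4 - w^3 - 11*w^2 + 9*w + 18) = (w - 2)*(w + 2)*(w^3 + w^2 - 9*w - 9) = (w - 2)*(w + 1)*(w + 2)*(w^2 - 9) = (w - 3)*(w - 2)*(w + 1)*(w + 2)*(w + 3)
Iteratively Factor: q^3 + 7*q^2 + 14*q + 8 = (q + 4)*(q^2 + 3*q + 2) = (q + 1)*(q + 4)*(q + 2)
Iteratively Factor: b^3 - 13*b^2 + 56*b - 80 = (b - 4)*(b^2 - 9*b + 20) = (b - 5)*(b - 4)*(b - 4)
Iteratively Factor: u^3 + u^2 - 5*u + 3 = (u + 3)*(u^2 - 2*u + 1) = (u - 1)*(u + 3)*(u - 1)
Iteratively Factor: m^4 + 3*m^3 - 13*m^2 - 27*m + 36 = (m - 1)*(m^3 + 4*m^2 - 9*m - 36) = (m - 1)*(m + 3)*(m^2 + m - 12) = (m - 1)*(m + 3)*(m + 4)*(m - 3)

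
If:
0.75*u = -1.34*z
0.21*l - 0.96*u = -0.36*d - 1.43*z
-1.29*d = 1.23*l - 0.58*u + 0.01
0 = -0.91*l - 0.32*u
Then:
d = -0.01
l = 0.00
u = -0.00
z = 0.00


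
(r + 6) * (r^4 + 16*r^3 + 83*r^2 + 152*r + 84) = r^5 + 22*r^4 + 179*r^3 + 650*r^2 + 996*r + 504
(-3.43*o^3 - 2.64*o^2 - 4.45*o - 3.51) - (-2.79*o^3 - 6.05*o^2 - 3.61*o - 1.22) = -0.64*o^3 + 3.41*o^2 - 0.84*o - 2.29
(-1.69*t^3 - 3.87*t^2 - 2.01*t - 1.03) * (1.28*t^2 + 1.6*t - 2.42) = -2.1632*t^5 - 7.6576*t^4 - 4.675*t^3 + 4.831*t^2 + 3.2162*t + 2.4926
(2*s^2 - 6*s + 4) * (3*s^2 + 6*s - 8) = 6*s^4 - 6*s^3 - 40*s^2 + 72*s - 32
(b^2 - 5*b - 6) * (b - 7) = b^3 - 12*b^2 + 29*b + 42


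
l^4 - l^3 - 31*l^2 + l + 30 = (l - 6)*(l - 1)*(l + 1)*(l + 5)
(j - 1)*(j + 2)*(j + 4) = j^3 + 5*j^2 + 2*j - 8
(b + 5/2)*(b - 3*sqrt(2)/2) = b^2 - 3*sqrt(2)*b/2 + 5*b/2 - 15*sqrt(2)/4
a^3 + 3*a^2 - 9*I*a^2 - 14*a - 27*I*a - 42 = (a + 3)*(a - 7*I)*(a - 2*I)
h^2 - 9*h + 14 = (h - 7)*(h - 2)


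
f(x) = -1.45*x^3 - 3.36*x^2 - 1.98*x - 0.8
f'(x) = -4.35*x^2 - 6.72*x - 1.98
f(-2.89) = 11.86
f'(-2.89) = -18.89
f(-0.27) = -0.48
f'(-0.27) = -0.48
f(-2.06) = 1.70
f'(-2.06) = -6.60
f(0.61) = -3.59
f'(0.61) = -7.70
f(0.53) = -3.01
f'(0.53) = -6.76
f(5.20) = -305.83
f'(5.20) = -154.55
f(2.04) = -31.13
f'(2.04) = -33.79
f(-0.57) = -0.49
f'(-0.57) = 0.44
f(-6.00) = 203.32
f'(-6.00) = -118.26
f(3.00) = -76.13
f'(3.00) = -61.29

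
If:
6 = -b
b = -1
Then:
No Solution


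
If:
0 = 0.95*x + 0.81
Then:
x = -0.85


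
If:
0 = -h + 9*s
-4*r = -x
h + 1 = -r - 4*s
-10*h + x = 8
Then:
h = -54/71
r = 7/71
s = -6/71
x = 28/71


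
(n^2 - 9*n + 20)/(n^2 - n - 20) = (n - 4)/(n + 4)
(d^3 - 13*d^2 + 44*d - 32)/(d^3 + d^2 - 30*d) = (d^3 - 13*d^2 + 44*d - 32)/(d*(d^2 + d - 30))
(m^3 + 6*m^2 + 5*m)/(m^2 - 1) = m*(m + 5)/(m - 1)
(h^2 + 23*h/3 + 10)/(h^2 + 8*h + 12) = (h + 5/3)/(h + 2)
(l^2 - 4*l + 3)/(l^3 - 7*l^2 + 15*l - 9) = 1/(l - 3)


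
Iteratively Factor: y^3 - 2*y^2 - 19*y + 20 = (y - 5)*(y^2 + 3*y - 4) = (y - 5)*(y + 4)*(y - 1)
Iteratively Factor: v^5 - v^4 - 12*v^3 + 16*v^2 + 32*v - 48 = (v - 2)*(v^4 + v^3 - 10*v^2 - 4*v + 24) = (v - 2)^2*(v^3 + 3*v^2 - 4*v - 12) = (v - 2)^2*(v + 3)*(v^2 - 4) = (v - 2)^3*(v + 3)*(v + 2)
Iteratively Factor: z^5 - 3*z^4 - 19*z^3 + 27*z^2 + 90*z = (z + 3)*(z^4 - 6*z^3 - z^2 + 30*z) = z*(z + 3)*(z^3 - 6*z^2 - z + 30) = z*(z + 2)*(z + 3)*(z^2 - 8*z + 15) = z*(z - 3)*(z + 2)*(z + 3)*(z - 5)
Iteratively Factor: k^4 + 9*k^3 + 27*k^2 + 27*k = (k + 3)*(k^3 + 6*k^2 + 9*k) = (k + 3)^2*(k^2 + 3*k) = k*(k + 3)^2*(k + 3)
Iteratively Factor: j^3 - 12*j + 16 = (j - 2)*(j^2 + 2*j - 8) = (j - 2)^2*(j + 4)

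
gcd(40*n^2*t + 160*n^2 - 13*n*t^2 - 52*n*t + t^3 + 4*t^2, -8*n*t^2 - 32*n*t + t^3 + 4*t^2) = -8*n*t - 32*n + t^2 + 4*t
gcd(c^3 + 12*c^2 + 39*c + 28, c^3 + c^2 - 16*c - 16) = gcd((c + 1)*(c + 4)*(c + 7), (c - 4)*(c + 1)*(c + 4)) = c^2 + 5*c + 4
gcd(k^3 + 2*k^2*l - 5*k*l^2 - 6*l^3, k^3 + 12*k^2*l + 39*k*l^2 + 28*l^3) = k + l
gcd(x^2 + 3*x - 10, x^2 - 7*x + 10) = x - 2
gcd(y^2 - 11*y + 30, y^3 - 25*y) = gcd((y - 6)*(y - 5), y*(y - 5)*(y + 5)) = y - 5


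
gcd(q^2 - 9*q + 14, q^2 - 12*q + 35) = q - 7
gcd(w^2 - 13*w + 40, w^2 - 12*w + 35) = w - 5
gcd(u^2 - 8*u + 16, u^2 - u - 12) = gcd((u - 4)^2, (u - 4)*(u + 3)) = u - 4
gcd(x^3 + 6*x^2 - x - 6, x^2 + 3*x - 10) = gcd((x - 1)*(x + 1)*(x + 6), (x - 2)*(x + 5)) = 1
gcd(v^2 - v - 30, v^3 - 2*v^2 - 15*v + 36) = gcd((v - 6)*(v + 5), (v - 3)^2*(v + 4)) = 1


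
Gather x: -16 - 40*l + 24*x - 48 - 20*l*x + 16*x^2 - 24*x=-20*l*x - 40*l + 16*x^2 - 64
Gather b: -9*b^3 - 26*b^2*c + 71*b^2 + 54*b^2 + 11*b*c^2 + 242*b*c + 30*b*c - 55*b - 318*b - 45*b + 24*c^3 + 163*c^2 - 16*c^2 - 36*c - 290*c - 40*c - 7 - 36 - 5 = -9*b^3 + b^2*(125 - 26*c) + b*(11*c^2 + 272*c - 418) + 24*c^3 + 147*c^2 - 366*c - 48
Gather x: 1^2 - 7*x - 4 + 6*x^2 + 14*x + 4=6*x^2 + 7*x + 1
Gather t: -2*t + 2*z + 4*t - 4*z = 2*t - 2*z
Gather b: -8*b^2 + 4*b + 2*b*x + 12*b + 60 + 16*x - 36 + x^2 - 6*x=-8*b^2 + b*(2*x + 16) + x^2 + 10*x + 24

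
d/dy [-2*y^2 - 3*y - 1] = -4*y - 3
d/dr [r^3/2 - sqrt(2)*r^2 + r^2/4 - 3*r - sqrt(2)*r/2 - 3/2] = 3*r^2/2 - 2*sqrt(2)*r + r/2 - 3 - sqrt(2)/2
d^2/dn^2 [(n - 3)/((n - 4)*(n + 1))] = 2*(n^3 - 9*n^2 + 39*n - 51)/(n^6 - 9*n^5 + 15*n^4 + 45*n^3 - 60*n^2 - 144*n - 64)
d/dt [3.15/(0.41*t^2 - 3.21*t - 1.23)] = (10.1115 - 2.583*t)/(-0.41*t^2 + 3.21*t + 1.23)^2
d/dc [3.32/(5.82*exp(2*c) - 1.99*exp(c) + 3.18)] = (6.6068 - 38.6448*exp(c))*exp(c)/(5.82*exp(2*c) - 1.99*exp(c) + 3.18)^2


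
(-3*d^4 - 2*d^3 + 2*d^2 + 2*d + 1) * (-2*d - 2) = 6*d^5 + 10*d^4 - 8*d^2 - 6*d - 2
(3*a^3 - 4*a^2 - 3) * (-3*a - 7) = -9*a^4 - 9*a^3 + 28*a^2 + 9*a + 21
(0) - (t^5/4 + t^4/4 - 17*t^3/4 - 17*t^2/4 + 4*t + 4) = -t^5/4 - t^4/4 + 17*t^3/4 + 17*t^2/4 - 4*t - 4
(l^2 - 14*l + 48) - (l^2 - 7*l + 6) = 42 - 7*l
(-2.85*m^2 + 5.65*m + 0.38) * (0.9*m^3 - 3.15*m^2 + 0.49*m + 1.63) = -2.565*m^5 + 14.0625*m^4 - 18.852*m^3 - 3.074*m^2 + 9.3957*m + 0.6194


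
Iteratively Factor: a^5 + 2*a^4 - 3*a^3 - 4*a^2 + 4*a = (a + 2)*(a^4 - 3*a^2 + 2*a) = (a + 2)^2*(a^3 - 2*a^2 + a) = (a - 1)*(a + 2)^2*(a^2 - a) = a*(a - 1)*(a + 2)^2*(a - 1)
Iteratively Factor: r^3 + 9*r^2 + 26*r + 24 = (r + 3)*(r^2 + 6*r + 8) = (r + 3)*(r + 4)*(r + 2)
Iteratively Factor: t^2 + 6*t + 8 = (t + 2)*(t + 4)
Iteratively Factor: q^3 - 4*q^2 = (q)*(q^2 - 4*q) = q*(q - 4)*(q)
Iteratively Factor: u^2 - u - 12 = (u + 3)*(u - 4)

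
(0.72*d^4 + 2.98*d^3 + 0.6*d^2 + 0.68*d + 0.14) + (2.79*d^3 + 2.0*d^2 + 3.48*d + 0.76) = 0.72*d^4 + 5.77*d^3 + 2.6*d^2 + 4.16*d + 0.9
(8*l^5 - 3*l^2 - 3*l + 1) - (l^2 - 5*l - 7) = 8*l^5 - 4*l^2 + 2*l + 8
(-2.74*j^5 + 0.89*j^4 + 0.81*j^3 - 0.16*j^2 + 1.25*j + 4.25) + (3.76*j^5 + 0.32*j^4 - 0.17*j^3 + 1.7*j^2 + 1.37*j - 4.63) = 1.02*j^5 + 1.21*j^4 + 0.64*j^3 + 1.54*j^2 + 2.62*j - 0.38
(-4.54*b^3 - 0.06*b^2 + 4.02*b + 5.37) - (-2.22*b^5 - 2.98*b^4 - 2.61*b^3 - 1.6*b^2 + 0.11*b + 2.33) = 2.22*b^5 + 2.98*b^4 - 1.93*b^3 + 1.54*b^2 + 3.91*b + 3.04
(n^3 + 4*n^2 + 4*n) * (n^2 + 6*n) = n^5 + 10*n^4 + 28*n^3 + 24*n^2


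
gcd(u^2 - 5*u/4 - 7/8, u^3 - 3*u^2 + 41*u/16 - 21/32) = u - 7/4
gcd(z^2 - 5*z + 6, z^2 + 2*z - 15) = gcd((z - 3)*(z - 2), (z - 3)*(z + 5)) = z - 3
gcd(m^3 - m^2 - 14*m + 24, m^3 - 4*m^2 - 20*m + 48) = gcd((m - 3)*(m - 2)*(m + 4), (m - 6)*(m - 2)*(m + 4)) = m^2 + 2*m - 8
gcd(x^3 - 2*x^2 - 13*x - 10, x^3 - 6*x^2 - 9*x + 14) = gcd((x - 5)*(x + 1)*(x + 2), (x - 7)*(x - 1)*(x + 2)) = x + 2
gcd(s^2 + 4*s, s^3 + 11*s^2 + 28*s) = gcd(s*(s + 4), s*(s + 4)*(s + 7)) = s^2 + 4*s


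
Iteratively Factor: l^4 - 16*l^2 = (l)*(l^3 - 16*l) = l*(l - 4)*(l^2 + 4*l) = l*(l - 4)*(l + 4)*(l)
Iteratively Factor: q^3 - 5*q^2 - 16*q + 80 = (q - 4)*(q^2 - q - 20) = (q - 5)*(q - 4)*(q + 4)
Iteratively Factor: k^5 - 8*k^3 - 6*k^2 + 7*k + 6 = (k - 3)*(k^4 + 3*k^3 + k^2 - 3*k - 2) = (k - 3)*(k + 1)*(k^3 + 2*k^2 - k - 2) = (k - 3)*(k + 1)*(k + 2)*(k^2 - 1) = (k - 3)*(k + 1)^2*(k + 2)*(k - 1)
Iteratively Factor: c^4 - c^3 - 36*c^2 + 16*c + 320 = (c + 4)*(c^3 - 5*c^2 - 16*c + 80) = (c - 5)*(c + 4)*(c^2 - 16) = (c - 5)*(c + 4)^2*(c - 4)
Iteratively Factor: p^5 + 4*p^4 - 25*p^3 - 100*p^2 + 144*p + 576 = (p + 3)*(p^4 + p^3 - 28*p^2 - 16*p + 192) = (p + 3)*(p + 4)*(p^3 - 3*p^2 - 16*p + 48) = (p - 3)*(p + 3)*(p + 4)*(p^2 - 16) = (p - 4)*(p - 3)*(p + 3)*(p + 4)*(p + 4)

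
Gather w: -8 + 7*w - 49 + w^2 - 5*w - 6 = w^2 + 2*w - 63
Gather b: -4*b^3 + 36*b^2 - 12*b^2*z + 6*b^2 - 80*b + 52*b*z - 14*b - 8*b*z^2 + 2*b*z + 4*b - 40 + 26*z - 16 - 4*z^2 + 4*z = -4*b^3 + b^2*(42 - 12*z) + b*(-8*z^2 + 54*z - 90) - 4*z^2 + 30*z - 56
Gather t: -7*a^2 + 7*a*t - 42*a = -7*a^2 + 7*a*t - 42*a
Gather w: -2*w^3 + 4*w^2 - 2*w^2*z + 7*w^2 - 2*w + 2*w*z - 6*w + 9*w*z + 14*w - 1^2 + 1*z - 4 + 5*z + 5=-2*w^3 + w^2*(11 - 2*z) + w*(11*z + 6) + 6*z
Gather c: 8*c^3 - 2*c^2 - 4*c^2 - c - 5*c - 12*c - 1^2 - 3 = 8*c^3 - 6*c^2 - 18*c - 4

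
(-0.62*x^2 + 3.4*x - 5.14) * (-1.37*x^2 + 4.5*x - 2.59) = 0.8494*x^4 - 7.448*x^3 + 23.9476*x^2 - 31.936*x + 13.3126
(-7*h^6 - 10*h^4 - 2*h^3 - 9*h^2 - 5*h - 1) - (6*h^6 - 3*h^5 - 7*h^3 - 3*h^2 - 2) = -13*h^6 + 3*h^5 - 10*h^4 + 5*h^3 - 6*h^2 - 5*h + 1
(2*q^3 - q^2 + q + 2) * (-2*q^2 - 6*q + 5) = -4*q^5 - 10*q^4 + 14*q^3 - 15*q^2 - 7*q + 10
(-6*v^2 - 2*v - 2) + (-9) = -6*v^2 - 2*v - 11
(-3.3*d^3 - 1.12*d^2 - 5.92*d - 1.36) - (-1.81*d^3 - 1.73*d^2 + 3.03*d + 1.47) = -1.49*d^3 + 0.61*d^2 - 8.95*d - 2.83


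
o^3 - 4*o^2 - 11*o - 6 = (o - 6)*(o + 1)^2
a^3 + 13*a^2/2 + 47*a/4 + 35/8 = (a + 1/2)*(a + 5/2)*(a + 7/2)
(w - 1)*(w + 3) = w^2 + 2*w - 3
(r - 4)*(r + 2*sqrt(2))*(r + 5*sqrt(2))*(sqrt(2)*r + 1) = sqrt(2)*r^4 - 4*sqrt(2)*r^3 + 15*r^3 - 60*r^2 + 27*sqrt(2)*r^2 - 108*sqrt(2)*r + 20*r - 80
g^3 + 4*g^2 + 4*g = g*(g + 2)^2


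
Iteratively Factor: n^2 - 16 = (n + 4)*(n - 4)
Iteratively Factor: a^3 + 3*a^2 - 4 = (a + 2)*(a^2 + a - 2) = (a + 2)^2*(a - 1)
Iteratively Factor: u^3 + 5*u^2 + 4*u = (u + 1)*(u^2 + 4*u) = u*(u + 1)*(u + 4)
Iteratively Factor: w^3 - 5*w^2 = (w)*(w^2 - 5*w) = w^2*(w - 5)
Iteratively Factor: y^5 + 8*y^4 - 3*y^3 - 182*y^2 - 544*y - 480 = (y - 5)*(y^4 + 13*y^3 + 62*y^2 + 128*y + 96) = (y - 5)*(y + 4)*(y^3 + 9*y^2 + 26*y + 24) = (y - 5)*(y + 3)*(y + 4)*(y^2 + 6*y + 8) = (y - 5)*(y + 2)*(y + 3)*(y + 4)*(y + 4)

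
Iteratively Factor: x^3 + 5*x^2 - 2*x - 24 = (x + 3)*(x^2 + 2*x - 8) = (x + 3)*(x + 4)*(x - 2)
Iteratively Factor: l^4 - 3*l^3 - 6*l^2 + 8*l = (l)*(l^3 - 3*l^2 - 6*l + 8) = l*(l - 1)*(l^2 - 2*l - 8) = l*(l - 4)*(l - 1)*(l + 2)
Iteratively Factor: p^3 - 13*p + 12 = (p + 4)*(p^2 - 4*p + 3) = (p - 3)*(p + 4)*(p - 1)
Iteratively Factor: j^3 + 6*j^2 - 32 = (j + 4)*(j^2 + 2*j - 8) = (j - 2)*(j + 4)*(j + 4)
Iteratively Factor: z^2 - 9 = (z + 3)*(z - 3)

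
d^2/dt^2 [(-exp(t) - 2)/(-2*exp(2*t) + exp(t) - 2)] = (4*exp(4*t) + 34*exp(3*t) - 36*exp(2*t) - 28*exp(t) + 8)*exp(t)/(8*exp(6*t) - 12*exp(5*t) + 30*exp(4*t) - 25*exp(3*t) + 30*exp(2*t) - 12*exp(t) + 8)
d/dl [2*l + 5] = 2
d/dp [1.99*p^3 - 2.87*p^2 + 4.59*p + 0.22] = 5.97*p^2 - 5.74*p + 4.59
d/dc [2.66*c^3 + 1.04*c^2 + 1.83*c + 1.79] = 7.98*c^2 + 2.08*c + 1.83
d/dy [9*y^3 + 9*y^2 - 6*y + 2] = 27*y^2 + 18*y - 6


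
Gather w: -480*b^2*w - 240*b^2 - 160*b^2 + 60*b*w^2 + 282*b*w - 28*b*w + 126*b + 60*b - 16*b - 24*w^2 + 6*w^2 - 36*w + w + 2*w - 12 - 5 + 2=-400*b^2 + 170*b + w^2*(60*b - 18) + w*(-480*b^2 + 254*b - 33) - 15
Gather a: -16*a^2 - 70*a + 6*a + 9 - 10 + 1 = -16*a^2 - 64*a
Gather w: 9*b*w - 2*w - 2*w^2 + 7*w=-2*w^2 + w*(9*b + 5)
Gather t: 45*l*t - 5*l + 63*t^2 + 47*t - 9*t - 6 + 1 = -5*l + 63*t^2 + t*(45*l + 38) - 5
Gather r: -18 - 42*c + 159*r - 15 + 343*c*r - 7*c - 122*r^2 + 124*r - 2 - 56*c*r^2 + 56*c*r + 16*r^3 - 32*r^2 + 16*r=-49*c + 16*r^3 + r^2*(-56*c - 154) + r*(399*c + 299) - 35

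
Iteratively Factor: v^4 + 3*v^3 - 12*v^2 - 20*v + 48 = (v - 2)*(v^3 + 5*v^2 - 2*v - 24) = (v - 2)^2*(v^2 + 7*v + 12) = (v - 2)^2*(v + 4)*(v + 3)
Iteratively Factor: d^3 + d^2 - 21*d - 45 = (d + 3)*(d^2 - 2*d - 15) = (d + 3)^2*(d - 5)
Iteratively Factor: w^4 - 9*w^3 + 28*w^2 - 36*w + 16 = (w - 1)*(w^3 - 8*w^2 + 20*w - 16) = (w - 2)*(w - 1)*(w^2 - 6*w + 8) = (w - 4)*(w - 2)*(w - 1)*(w - 2)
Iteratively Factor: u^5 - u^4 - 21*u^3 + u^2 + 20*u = (u - 1)*(u^4 - 21*u^2 - 20*u) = (u - 1)*(u + 4)*(u^3 - 4*u^2 - 5*u) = u*(u - 1)*(u + 4)*(u^2 - 4*u - 5) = u*(u - 5)*(u - 1)*(u + 4)*(u + 1)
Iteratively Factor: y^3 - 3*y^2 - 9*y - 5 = (y + 1)*(y^2 - 4*y - 5) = (y - 5)*(y + 1)*(y + 1)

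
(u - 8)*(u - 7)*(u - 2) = u^3 - 17*u^2 + 86*u - 112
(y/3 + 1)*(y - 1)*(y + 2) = y^3/3 + 4*y^2/3 + y/3 - 2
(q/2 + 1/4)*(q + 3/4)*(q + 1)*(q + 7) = q^4/2 + 37*q^3/8 + 139*q^2/16 + 47*q/8 + 21/16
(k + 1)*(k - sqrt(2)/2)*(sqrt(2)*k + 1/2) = sqrt(2)*k^3 - k^2/2 + sqrt(2)*k^2 - k/2 - sqrt(2)*k/4 - sqrt(2)/4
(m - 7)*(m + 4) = m^2 - 3*m - 28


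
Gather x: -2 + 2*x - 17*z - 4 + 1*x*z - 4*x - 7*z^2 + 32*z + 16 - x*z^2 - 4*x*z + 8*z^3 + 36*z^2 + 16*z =x*(-z^2 - 3*z - 2) + 8*z^3 + 29*z^2 + 31*z + 10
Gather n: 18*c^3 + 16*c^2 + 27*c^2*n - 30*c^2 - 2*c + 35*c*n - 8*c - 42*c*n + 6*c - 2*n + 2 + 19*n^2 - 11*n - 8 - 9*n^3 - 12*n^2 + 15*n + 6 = 18*c^3 - 14*c^2 - 4*c - 9*n^3 + 7*n^2 + n*(27*c^2 - 7*c + 2)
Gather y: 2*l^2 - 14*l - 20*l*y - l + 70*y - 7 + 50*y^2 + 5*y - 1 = 2*l^2 - 15*l + 50*y^2 + y*(75 - 20*l) - 8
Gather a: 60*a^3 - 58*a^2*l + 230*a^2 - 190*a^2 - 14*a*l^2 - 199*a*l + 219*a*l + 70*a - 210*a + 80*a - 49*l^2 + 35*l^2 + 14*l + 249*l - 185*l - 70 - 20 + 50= 60*a^3 + a^2*(40 - 58*l) + a*(-14*l^2 + 20*l - 60) - 14*l^2 + 78*l - 40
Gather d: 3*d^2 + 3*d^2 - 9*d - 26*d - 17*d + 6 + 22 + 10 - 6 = 6*d^2 - 52*d + 32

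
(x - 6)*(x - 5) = x^2 - 11*x + 30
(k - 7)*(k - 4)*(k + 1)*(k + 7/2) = k^4 - 13*k^3/2 - 18*k^2 + 175*k/2 + 98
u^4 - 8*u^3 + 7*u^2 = u^2*(u - 7)*(u - 1)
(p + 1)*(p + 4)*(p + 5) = p^3 + 10*p^2 + 29*p + 20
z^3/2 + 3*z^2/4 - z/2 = z*(z/2 + 1)*(z - 1/2)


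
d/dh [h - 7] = 1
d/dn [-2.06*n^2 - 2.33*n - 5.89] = -4.12*n - 2.33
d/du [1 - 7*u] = -7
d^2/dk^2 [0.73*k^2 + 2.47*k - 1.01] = 1.46000000000000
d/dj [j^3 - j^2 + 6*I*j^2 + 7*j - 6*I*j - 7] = 3*j^2 + j*(-2 + 12*I) + 7 - 6*I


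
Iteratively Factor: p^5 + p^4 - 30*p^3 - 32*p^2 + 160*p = (p)*(p^4 + p^3 - 30*p^2 - 32*p + 160) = p*(p + 4)*(p^3 - 3*p^2 - 18*p + 40) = p*(p + 4)^2*(p^2 - 7*p + 10) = p*(p - 2)*(p + 4)^2*(p - 5)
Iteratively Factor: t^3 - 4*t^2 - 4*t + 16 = (t - 2)*(t^2 - 2*t - 8) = (t - 2)*(t + 2)*(t - 4)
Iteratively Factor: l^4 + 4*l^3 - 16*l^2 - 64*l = (l + 4)*(l^3 - 16*l) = (l - 4)*(l + 4)*(l^2 + 4*l) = l*(l - 4)*(l + 4)*(l + 4)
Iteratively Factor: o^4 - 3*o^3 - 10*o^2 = (o + 2)*(o^3 - 5*o^2) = o*(o + 2)*(o^2 - 5*o) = o^2*(o + 2)*(o - 5)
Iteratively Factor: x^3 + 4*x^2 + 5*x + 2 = (x + 1)*(x^2 + 3*x + 2) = (x + 1)^2*(x + 2)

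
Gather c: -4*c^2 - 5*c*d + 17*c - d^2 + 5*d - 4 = -4*c^2 + c*(17 - 5*d) - d^2 + 5*d - 4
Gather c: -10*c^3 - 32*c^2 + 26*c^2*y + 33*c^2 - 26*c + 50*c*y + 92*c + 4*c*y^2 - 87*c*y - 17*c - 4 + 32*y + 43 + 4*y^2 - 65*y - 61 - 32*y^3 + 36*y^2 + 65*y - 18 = -10*c^3 + c^2*(26*y + 1) + c*(4*y^2 - 37*y + 49) - 32*y^3 + 40*y^2 + 32*y - 40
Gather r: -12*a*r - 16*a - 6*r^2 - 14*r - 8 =-16*a - 6*r^2 + r*(-12*a - 14) - 8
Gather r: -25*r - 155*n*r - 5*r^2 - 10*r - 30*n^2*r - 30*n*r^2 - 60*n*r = r^2*(-30*n - 5) + r*(-30*n^2 - 215*n - 35)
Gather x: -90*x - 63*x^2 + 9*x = -63*x^2 - 81*x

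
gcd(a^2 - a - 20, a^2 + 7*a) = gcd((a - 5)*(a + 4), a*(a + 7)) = 1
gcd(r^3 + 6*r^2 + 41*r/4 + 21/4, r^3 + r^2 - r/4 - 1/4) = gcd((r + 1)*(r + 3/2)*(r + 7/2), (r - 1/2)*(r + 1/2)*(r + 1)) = r + 1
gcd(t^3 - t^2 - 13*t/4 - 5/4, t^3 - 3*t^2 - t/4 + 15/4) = t^2 - 3*t/2 - 5/2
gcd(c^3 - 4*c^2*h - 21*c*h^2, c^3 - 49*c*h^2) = c^2 - 7*c*h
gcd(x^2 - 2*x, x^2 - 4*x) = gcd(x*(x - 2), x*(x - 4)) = x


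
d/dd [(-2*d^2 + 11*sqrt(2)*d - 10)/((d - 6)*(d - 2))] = (-11*sqrt(2)*d^2 + 16*d^2 - 28*d - 80 + 132*sqrt(2))/(d^4 - 16*d^3 + 88*d^2 - 192*d + 144)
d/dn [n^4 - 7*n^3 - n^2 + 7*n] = 4*n^3 - 21*n^2 - 2*n + 7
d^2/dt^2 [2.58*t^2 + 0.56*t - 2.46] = 5.16000000000000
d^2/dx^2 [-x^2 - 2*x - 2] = -2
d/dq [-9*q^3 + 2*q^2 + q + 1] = -27*q^2 + 4*q + 1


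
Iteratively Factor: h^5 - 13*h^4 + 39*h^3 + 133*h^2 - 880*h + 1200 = (h - 3)*(h^4 - 10*h^3 + 9*h^2 + 160*h - 400) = (h - 5)*(h - 3)*(h^3 - 5*h^2 - 16*h + 80) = (h - 5)*(h - 4)*(h - 3)*(h^2 - h - 20) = (h - 5)*(h - 4)*(h - 3)*(h + 4)*(h - 5)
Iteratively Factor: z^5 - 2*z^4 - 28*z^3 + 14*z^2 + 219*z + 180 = (z - 5)*(z^4 + 3*z^3 - 13*z^2 - 51*z - 36) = (z - 5)*(z - 4)*(z^3 + 7*z^2 + 15*z + 9) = (z - 5)*(z - 4)*(z + 1)*(z^2 + 6*z + 9) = (z - 5)*(z - 4)*(z + 1)*(z + 3)*(z + 3)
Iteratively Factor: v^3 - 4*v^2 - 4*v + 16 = (v - 4)*(v^2 - 4) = (v - 4)*(v + 2)*(v - 2)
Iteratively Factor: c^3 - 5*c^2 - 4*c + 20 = (c - 2)*(c^2 - 3*c - 10) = (c - 5)*(c - 2)*(c + 2)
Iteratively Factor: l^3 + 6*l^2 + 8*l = (l)*(l^2 + 6*l + 8) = l*(l + 2)*(l + 4)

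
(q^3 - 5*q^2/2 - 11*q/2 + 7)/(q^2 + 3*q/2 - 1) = (2*q^2 - 9*q + 7)/(2*q - 1)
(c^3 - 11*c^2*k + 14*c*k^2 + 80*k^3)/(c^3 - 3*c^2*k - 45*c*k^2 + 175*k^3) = (c^2 - 6*c*k - 16*k^2)/(c^2 + 2*c*k - 35*k^2)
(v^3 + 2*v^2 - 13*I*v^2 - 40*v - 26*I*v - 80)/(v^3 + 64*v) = (v^2 + v*(2 - 5*I) - 10*I)/(v*(v + 8*I))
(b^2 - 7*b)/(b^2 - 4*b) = (b - 7)/(b - 4)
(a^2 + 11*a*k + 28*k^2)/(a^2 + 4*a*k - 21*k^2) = (a + 4*k)/(a - 3*k)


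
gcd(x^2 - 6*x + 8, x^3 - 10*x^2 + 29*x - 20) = x - 4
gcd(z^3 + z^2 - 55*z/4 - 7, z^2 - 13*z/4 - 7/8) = z - 7/2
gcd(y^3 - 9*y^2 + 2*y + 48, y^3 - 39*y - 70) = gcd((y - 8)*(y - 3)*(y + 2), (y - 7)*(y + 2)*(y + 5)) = y + 2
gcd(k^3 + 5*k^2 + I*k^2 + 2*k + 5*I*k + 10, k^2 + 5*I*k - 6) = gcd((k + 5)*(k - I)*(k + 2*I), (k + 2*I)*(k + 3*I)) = k + 2*I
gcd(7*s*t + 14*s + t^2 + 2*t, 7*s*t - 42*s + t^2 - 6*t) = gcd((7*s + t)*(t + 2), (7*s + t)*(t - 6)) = 7*s + t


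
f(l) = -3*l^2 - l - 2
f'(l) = -6*l - 1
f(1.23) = -7.77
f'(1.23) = -8.38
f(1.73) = -12.71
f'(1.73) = -11.38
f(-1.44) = -6.78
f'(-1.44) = 7.64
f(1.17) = -7.28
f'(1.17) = -8.02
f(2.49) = -23.09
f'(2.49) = -15.94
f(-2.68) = -20.87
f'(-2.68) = 15.08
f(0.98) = -5.86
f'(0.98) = -6.88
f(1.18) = -7.36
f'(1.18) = -8.08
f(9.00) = -254.00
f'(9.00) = -55.00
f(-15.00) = -662.00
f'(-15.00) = 89.00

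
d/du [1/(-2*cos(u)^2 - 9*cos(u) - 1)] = -(4*cos(u) + 9)*sin(u)/(9*cos(u) + cos(2*u) + 2)^2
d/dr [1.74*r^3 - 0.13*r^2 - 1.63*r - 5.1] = 5.22*r^2 - 0.26*r - 1.63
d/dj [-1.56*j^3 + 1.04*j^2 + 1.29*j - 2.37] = -4.68*j^2 + 2.08*j + 1.29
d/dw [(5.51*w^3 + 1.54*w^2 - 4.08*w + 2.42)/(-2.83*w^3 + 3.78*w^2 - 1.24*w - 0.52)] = (-7.105427357601e-15*w^5 + 25.186*w^4 - 36.7576*w^3 + 25.463*w^2 - 19.8968*w + 5.1224)/(8.0089*w^6 - 21.3948*w^5 + 21.3068*w^4 - 6.4312*w^3 - 2.3936*w^2 + 1.2896*w + 0.2704)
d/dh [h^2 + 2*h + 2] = 2*h + 2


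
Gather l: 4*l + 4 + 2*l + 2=6*l + 6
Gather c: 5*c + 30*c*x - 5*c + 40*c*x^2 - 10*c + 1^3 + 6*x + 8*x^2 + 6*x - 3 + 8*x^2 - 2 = c*(40*x^2 + 30*x - 10) + 16*x^2 + 12*x - 4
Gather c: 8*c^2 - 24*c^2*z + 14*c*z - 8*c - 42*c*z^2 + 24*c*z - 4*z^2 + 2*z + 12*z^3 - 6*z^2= c^2*(8 - 24*z) + c*(-42*z^2 + 38*z - 8) + 12*z^3 - 10*z^2 + 2*z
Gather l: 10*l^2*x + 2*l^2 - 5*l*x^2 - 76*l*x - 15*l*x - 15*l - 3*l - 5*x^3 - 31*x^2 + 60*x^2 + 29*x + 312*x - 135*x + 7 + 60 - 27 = l^2*(10*x + 2) + l*(-5*x^2 - 91*x - 18) - 5*x^3 + 29*x^2 + 206*x + 40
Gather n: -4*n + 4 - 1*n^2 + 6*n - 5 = -n^2 + 2*n - 1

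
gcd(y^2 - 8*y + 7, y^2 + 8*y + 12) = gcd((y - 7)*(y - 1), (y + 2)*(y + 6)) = 1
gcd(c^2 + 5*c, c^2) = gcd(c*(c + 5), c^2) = c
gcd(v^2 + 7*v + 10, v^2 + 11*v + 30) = v + 5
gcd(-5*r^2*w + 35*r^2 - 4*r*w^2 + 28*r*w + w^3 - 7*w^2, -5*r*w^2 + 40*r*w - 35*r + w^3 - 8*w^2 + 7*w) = 5*r*w - 35*r - w^2 + 7*w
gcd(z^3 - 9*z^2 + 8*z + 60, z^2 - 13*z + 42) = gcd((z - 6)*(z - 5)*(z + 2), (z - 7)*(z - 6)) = z - 6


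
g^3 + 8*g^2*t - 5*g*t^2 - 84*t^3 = (g - 3*t)*(g + 4*t)*(g + 7*t)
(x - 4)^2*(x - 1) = x^3 - 9*x^2 + 24*x - 16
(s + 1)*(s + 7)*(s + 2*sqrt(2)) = s^3 + 2*sqrt(2)*s^2 + 8*s^2 + 7*s + 16*sqrt(2)*s + 14*sqrt(2)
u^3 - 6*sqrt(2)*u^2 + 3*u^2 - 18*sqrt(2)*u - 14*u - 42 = (u + 3)*(u - 7*sqrt(2))*(u + sqrt(2))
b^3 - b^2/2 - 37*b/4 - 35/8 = (b - 7/2)*(b + 1/2)*(b + 5/2)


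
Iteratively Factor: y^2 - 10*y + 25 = (y - 5)*(y - 5)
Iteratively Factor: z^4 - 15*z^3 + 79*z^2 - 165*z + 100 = (z - 5)*(z^3 - 10*z^2 + 29*z - 20) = (z - 5)*(z - 4)*(z^2 - 6*z + 5) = (z - 5)^2*(z - 4)*(z - 1)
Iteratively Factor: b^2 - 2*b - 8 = (b + 2)*(b - 4)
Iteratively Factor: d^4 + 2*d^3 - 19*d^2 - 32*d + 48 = (d - 4)*(d^3 + 6*d^2 + 5*d - 12) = (d - 4)*(d - 1)*(d^2 + 7*d + 12) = (d - 4)*(d - 1)*(d + 4)*(d + 3)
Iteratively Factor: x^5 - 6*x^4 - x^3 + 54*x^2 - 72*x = (x - 3)*(x^4 - 3*x^3 - 10*x^2 + 24*x) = (x - 3)*(x - 2)*(x^3 - x^2 - 12*x) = x*(x - 3)*(x - 2)*(x^2 - x - 12) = x*(x - 3)*(x - 2)*(x + 3)*(x - 4)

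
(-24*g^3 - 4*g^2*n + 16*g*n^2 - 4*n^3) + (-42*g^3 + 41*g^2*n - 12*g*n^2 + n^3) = -66*g^3 + 37*g^2*n + 4*g*n^2 - 3*n^3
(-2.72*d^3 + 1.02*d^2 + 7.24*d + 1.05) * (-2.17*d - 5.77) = 5.9024*d^4 + 13.481*d^3 - 21.5962*d^2 - 44.0533*d - 6.0585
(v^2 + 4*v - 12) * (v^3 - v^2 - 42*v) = v^5 + 3*v^4 - 58*v^3 - 156*v^2 + 504*v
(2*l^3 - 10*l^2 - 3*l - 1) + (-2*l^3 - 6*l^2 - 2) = -16*l^2 - 3*l - 3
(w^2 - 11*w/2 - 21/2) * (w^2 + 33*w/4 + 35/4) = w^4 + 11*w^3/4 - 377*w^2/8 - 539*w/4 - 735/8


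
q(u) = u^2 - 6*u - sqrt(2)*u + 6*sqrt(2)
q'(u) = 2*u - 6 - sqrt(2)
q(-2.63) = 34.90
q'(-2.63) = -12.67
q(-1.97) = 26.97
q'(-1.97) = -11.35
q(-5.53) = 80.07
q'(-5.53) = -18.47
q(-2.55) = 33.89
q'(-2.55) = -12.51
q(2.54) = -3.90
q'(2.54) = -2.33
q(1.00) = 2.07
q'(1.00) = -5.41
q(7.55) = 9.51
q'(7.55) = 7.69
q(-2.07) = 28.12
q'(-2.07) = -11.55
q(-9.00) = 156.21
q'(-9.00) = -25.41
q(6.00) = 0.00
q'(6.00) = 4.59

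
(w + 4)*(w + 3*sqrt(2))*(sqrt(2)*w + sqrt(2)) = sqrt(2)*w^3 + 6*w^2 + 5*sqrt(2)*w^2 + 4*sqrt(2)*w + 30*w + 24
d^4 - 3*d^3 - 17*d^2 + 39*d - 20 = (d - 5)*(d - 1)^2*(d + 4)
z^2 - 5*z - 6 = (z - 6)*(z + 1)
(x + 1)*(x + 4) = x^2 + 5*x + 4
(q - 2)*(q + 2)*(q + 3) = q^3 + 3*q^2 - 4*q - 12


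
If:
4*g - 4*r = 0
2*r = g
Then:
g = 0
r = 0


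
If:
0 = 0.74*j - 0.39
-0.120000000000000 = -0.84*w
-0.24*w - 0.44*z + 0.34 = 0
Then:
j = 0.53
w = 0.14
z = 0.69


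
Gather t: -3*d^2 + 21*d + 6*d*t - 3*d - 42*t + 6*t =-3*d^2 + 18*d + t*(6*d - 36)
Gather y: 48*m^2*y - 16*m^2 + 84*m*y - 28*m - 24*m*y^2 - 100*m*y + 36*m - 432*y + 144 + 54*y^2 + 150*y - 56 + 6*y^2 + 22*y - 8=-16*m^2 + 8*m + y^2*(60 - 24*m) + y*(48*m^2 - 16*m - 260) + 80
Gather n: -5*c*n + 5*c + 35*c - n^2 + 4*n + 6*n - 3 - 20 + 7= 40*c - n^2 + n*(10 - 5*c) - 16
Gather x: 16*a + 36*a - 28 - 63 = 52*a - 91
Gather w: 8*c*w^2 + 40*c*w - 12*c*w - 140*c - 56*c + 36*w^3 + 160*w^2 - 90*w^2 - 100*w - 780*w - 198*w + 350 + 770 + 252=-196*c + 36*w^3 + w^2*(8*c + 70) + w*(28*c - 1078) + 1372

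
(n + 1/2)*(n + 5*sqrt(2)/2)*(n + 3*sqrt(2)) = n^3 + n^2/2 + 11*sqrt(2)*n^2/2 + 11*sqrt(2)*n/4 + 15*n + 15/2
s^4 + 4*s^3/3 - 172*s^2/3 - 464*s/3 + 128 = (s - 8)*(s - 2/3)*(s + 4)*(s + 6)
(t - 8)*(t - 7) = t^2 - 15*t + 56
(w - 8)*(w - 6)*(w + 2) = w^3 - 12*w^2 + 20*w + 96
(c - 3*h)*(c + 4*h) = c^2 + c*h - 12*h^2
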